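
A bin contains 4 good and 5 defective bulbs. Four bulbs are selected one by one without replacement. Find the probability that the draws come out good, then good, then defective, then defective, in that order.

5/63

Each draw changes the counts, so multiply the conditional probabilities along the sequence:
P = 4/9 × 3/8 × 5/7 × 4/6 = 240/3024 = 5/63.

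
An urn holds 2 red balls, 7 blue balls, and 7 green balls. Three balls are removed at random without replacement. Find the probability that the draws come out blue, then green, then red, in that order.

Each draw changes the counts, so multiply the conditional probabilities along the sequence:
P = 7/16 × 7/15 × 2/14 = 98/3360 = 7/240.

7/240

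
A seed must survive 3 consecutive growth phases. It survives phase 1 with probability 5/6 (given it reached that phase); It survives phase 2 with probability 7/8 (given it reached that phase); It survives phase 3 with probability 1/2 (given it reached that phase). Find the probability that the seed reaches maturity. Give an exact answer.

Each stage is reached only if all earlier stages succeed, so
P = 5/6 × 7/8 × 1/2 = 35/96.

35/96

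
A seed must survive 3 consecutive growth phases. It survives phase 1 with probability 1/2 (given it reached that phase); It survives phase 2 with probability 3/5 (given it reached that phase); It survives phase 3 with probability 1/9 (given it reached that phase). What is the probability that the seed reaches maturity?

1/30

The events are sequential, so multiply the conditional probabilities:
P = 1/2 × 3/5 × 1/9 = 3/90 = 1/30.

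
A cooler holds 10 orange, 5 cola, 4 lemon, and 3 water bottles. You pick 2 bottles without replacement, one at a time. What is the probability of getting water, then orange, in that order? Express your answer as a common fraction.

5/77

Multiply the probability of each draw given the previous ones:
P = 3/22 × 10/21 = 30/462 = 5/77.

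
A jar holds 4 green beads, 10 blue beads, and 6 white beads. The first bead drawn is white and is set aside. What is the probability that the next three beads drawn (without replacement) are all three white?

After the first draw, 5 of the remaining 19 beads are white.
P = 5/19 × 4/18 × 3/17 = 60/5814 = 10/969.

10/969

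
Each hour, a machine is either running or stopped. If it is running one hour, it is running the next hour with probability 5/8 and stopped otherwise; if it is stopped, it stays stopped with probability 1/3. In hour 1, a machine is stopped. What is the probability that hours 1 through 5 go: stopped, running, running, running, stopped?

25/256

Hour 1 is given. For each transition, use the conditional probability from the current state:
P(running | stopped) = 2/3; P(running | running) = 5/8; P(running | running) = 5/8; P(stopped | running) = 3/8.
P = 2/3 × 5/8 × 5/8 × 3/8 = 150/1536 = 25/256.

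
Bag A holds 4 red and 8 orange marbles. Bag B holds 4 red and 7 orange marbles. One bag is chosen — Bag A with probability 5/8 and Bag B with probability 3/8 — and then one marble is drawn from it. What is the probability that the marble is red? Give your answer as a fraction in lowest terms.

91/264

From Bag A: P(red) = 4/12.
From Bag B: P(red) = 4/11.
Total probability = (5/8)(4/12) + (3/8)(4/11) = 91/264.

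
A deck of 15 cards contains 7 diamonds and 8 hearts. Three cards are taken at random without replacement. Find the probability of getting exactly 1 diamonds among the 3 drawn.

28/65

One ordering (a diamond drawn first) has probability 7/15 × 8/14 × 7/13 = 392/2730 = 28/195.
There are C(3,1) = 3 such orderings, each equally likely, so P = 3 × 28/195 = 28/65.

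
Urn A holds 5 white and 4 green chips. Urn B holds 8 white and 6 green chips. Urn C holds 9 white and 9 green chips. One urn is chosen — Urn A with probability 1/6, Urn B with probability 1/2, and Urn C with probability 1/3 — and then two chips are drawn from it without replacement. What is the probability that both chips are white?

From Urn A: P(both white) = (5/9)(4/8) = 5/18.
From Urn B: P(both white) = (8/14)(7/13) = 4/13.
From Urn C: P(both white) = (9/18)(8/17) = 4/17.
Total probability = (1/6)(5/18) + (1/2)(4/13) + (1/3)(4/17) = 6649/23868.

6649/23868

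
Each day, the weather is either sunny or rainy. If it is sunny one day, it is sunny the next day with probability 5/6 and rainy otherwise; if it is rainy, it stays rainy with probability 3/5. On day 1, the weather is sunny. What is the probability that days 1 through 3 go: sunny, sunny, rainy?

Day 1 is given. For each transition, use the conditional probability from the current state:
P(sunny | sunny) = 5/6; P(rainy | sunny) = 1/6.
P = 5/6 × 1/6 = 5/36.

5/36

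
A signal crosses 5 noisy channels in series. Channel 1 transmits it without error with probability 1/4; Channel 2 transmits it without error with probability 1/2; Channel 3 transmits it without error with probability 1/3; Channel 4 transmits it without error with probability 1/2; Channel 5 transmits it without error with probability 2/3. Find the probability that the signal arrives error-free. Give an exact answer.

1/72

The events are sequential, so multiply the conditional probabilities:
P = 1/4 × 1/2 × 1/3 × 1/2 × 2/3 = 2/144 = 1/72.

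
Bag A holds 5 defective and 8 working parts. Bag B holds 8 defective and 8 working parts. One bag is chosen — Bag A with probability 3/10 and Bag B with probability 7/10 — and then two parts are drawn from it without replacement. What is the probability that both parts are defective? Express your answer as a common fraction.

From Bag A: P(both defective) = (5/13)(4/12) = 5/39.
From Bag B: P(both defective) = (8/16)(7/15) = 7/30.
Total probability = (3/10)(5/39) + (7/10)(7/30) = 787/3900.

787/3900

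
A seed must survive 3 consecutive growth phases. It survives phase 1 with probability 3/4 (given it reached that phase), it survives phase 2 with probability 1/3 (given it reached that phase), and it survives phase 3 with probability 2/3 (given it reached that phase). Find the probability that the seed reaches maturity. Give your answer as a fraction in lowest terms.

Each stage is reached only if all earlier stages succeed, so
P = 3/4 × 1/3 × 2/3 = 6/36 = 1/6.

1/6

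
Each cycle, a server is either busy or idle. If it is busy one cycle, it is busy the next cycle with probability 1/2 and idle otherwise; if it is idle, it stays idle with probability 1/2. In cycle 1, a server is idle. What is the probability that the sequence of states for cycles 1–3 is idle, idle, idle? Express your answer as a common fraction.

1/4

Cycle 1 is given. For each transition, use the conditional probability from the current state:
P(idle | idle) = 1/2; P(idle | idle) = 1/2.
P = 1/2 × 1/2 = 1/4.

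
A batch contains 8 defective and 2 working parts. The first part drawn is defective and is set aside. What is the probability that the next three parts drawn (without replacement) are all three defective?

After the first draw, 7 of the remaining 9 parts are defective.
P = 7/9 × 6/8 × 5/7 = 210/504 = 5/12.

5/12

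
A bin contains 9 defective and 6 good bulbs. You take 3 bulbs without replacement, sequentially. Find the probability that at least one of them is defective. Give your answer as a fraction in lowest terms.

87/91

P(no defective) = 6/15 × 5/14 × 4/13 = 120/2730 = 4/91.
P(at least one) = 1 − 4/91 = 87/91.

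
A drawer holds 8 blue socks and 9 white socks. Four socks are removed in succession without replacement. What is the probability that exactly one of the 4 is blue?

24/85

One ordering (blue drawn first) has probability 8/17 × 9/16 × 8/15 × 7/14 = 4032/57120 = 6/85.
There are C(4,1) = 4 such orderings, each equally likely, so P = 4 × 6/85 = 24/85.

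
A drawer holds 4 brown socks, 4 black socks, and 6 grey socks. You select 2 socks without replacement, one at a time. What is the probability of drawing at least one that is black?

46/91

P(no black) = 10/14 × 9/13 = 90/182 = 45/91.
P(at least one) = 1 − 45/91 = 46/91.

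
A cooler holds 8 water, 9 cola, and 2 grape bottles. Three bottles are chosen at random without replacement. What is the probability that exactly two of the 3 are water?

One ordering (water drawn first) has probability 8/19 × 7/18 × 11/17 = 616/5814 = 308/2907.
There are C(3,2) = 3 such orderings, each equally likely, so P = 3 × 308/2907 = 308/969.

308/969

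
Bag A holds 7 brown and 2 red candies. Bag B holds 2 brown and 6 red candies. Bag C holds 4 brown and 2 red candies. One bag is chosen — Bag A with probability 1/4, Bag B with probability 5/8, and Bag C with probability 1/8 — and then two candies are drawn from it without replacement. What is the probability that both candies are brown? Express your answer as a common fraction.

733/3360

From Bag A: P(both brown) = (7/9)(6/8) = 7/12.
From Bag B: P(both brown) = (2/8)(1/7) = 1/28.
From Bag C: P(both brown) = (4/6)(3/5) = 2/5.
Total probability = (1/4)(7/12) + (5/8)(1/28) + (1/8)(2/5) = 733/3360.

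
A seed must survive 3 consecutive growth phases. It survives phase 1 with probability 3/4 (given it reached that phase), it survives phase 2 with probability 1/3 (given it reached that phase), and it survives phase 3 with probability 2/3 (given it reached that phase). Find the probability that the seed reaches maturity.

1/6

Each stage is reached only if all earlier stages succeed, so
P = 3/4 × 1/3 × 2/3 = 6/36 = 1/6.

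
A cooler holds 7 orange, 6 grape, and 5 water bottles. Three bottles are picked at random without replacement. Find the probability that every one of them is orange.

P = 7/18 × 6/17 × 5/16 = 210/4896 = 35/816.

35/816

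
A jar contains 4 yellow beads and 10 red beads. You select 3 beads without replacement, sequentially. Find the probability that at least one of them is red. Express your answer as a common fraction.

P(no red) = 4/14 × 3/13 × 2/12 = 24/2184 = 1/91.
P(at least one) = 1 − 1/91 = 90/91.

90/91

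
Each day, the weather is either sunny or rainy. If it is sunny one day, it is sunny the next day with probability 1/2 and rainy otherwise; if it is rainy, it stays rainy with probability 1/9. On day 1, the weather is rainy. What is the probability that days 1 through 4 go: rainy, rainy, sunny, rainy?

4/81

Day 1 is given. For each transition, use the conditional probability from the current state:
P(rainy | rainy) = 1/9; P(sunny | rainy) = 8/9; P(rainy | sunny) = 1/2.
P = 1/9 × 8/9 × 1/2 = 8/162 = 4/81.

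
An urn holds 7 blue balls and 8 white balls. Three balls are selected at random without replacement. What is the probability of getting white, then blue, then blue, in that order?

Chain rule:
P = 8/15 × 7/14 × 6/13 = 336/2730 = 8/65.

8/65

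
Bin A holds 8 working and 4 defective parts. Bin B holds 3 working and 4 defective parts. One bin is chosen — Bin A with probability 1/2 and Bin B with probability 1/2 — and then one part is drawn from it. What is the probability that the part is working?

From Bin A: P(working) = 8/12.
From Bin B: P(working) = 3/7.
Total probability = (1/2)(8/12) + (1/2)(3/7) = 23/42.

23/42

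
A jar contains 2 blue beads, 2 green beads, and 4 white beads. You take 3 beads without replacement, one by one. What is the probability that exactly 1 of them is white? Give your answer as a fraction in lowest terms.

3/7

One ordering (white drawn first) has probability 4/8 × 4/7 × 3/6 = 48/336 = 1/7.
There are C(3,1) = 3 such orderings, each equally likely, so P = 3 × 1/7 = 3/7.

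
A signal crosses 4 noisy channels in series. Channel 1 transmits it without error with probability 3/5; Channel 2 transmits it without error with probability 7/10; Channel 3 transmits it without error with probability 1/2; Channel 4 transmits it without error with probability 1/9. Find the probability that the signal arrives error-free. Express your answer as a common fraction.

7/300

Multiplying along the chain,
P = 3/5 × 7/10 × 1/2 × 1/9 = 21/900 = 7/300.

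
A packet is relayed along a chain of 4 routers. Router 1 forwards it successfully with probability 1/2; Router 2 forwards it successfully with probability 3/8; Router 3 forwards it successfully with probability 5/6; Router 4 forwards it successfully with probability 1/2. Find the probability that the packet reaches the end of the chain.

5/64

Each stage is reached only if all earlier stages succeed, so
P = 1/2 × 3/8 × 5/6 × 1/2 = 15/192 = 5/64.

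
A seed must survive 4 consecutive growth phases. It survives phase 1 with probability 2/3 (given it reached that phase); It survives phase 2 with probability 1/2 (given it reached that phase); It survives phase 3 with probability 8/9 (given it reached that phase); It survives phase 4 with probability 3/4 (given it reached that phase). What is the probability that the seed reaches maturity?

2/9

Multiplying along the chain,
P = 2/3 × 1/2 × 8/9 × 3/4 = 48/216 = 2/9.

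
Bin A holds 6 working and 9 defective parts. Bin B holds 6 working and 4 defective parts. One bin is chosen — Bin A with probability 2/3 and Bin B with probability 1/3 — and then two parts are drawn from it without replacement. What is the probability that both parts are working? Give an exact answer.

From Bin A: P(both working) = (6/15)(5/14) = 1/7.
From Bin B: P(both working) = (6/10)(5/9) = 1/3.
Total probability = (2/3)(1/7) + (1/3)(1/3) = 13/63.

13/63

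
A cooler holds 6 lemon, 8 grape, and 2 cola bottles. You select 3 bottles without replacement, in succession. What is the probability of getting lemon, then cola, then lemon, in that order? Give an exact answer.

Multiply the probability of each draw given the previous ones:
P = 6/16 × 2/15 × 5/14 = 60/3360 = 1/56.

1/56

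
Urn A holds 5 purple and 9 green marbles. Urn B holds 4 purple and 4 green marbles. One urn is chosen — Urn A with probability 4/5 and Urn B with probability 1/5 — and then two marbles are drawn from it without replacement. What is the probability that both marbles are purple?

17/130

From Urn A: P(both purple) = (5/14)(4/13) = 10/91.
From Urn B: P(both purple) = (4/8)(3/7) = 3/14.
Total probability = (4/5)(10/91) + (1/5)(3/14) = 17/130.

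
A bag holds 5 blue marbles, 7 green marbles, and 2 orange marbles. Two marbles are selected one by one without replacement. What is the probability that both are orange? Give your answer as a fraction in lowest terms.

P(every draw is orange) = 2/14 × 1/13 = 2/182 = 1/91.

1/91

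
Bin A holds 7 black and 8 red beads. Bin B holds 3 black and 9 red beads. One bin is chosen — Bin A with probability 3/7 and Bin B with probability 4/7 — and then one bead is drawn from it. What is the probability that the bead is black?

From Bin A: P(black) = 7/15.
From Bin B: P(black) = 3/12.
Total probability = (3/7)(7/15) + (4/7)(3/12) = 12/35.

12/35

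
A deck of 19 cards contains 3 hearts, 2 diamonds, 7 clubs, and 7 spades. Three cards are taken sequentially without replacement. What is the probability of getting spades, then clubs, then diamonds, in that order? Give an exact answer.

49/2907

Each draw changes the counts, so multiply the conditional probabilities along the sequence:
P = 7/19 × 7/18 × 2/17 = 98/5814 = 49/2907.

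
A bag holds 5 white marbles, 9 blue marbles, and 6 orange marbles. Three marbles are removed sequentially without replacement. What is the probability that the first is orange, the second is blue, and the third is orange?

3/76

Chain rule:
P = 6/20 × 9/19 × 5/18 = 270/6840 = 3/76.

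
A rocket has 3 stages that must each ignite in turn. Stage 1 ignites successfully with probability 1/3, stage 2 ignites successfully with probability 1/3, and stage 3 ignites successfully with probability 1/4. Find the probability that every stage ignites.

The events are sequential, so multiply the conditional probabilities:
P = 1/3 × 1/3 × 1/4 = 1/36.

1/36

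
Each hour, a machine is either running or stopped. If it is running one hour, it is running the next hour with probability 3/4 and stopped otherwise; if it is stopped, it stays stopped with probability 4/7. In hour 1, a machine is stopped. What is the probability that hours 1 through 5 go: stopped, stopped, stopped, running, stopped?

Hour 1 is given. For each transition, use the conditional probability from the current state:
P(stopped | stopped) = 4/7; P(stopped | stopped) = 4/7; P(running | stopped) = 3/7; P(stopped | running) = 1/4.
P = 4/7 × 4/7 × 3/7 × 1/4 = 48/1372 = 12/343.

12/343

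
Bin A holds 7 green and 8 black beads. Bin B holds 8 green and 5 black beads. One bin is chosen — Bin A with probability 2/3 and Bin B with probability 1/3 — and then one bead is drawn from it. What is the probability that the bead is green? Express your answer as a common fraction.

From Bin A: P(green) = 7/15.
From Bin B: P(green) = 8/13.
Total probability = (2/3)(7/15) + (1/3)(8/13) = 302/585.

302/585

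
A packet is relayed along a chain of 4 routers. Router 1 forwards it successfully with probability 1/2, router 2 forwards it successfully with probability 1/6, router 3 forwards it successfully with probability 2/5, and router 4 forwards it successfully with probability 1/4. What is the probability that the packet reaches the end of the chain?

1/120

Each stage is reached only if all earlier stages succeed, so
P = 1/2 × 1/6 × 2/5 × 1/4 = 2/240 = 1/120.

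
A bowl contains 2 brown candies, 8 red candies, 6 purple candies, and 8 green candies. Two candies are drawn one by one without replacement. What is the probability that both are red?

P = 8/24 × 7/23 = 56/552 = 7/69.

7/69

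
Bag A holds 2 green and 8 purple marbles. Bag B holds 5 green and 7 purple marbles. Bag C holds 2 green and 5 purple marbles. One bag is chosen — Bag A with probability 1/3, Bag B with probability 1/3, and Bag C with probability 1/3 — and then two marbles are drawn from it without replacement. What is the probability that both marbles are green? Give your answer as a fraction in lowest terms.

From Bag A: P(both green) = (2/10)(1/9) = 1/45.
From Bag B: P(both green) = (5/12)(4/11) = 5/33.
From Bag C: P(both green) = (2/7)(1/6) = 1/21.
Total probability = (1/3)(1/45) + (1/3)(5/33) + (1/3)(1/21) = 767/10395.

767/10395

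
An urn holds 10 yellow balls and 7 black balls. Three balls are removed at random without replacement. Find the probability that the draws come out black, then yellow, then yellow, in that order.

21/136

Each draw changes the counts, so multiply the conditional probabilities along the sequence:
P = 7/17 × 10/16 × 9/15 = 630/4080 = 21/136.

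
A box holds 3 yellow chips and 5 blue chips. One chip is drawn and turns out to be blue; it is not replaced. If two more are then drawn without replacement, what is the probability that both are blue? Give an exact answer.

2/7

With the first chip removed, 4 blue remain out of 7.
P = 4/7 × 3/6 = 12/42 = 2/7.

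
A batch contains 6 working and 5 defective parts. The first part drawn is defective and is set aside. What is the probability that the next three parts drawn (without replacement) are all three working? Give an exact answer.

1/6

With the first part removed, 6 working remain out of 10.
P = 6/10 × 5/9 × 4/8 = 120/720 = 1/6.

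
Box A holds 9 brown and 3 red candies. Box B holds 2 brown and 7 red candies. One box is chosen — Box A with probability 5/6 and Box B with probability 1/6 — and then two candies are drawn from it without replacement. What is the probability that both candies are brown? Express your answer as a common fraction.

1091/2376

From Box A: P(both brown) = (9/12)(8/11) = 6/11.
From Box B: P(both brown) = (2/9)(1/8) = 1/36.
Total probability = (5/6)(6/11) + (1/6)(1/36) = 1091/2376.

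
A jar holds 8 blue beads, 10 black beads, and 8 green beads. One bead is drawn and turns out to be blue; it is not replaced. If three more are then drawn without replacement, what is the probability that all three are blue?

7/460

With the first bead removed, 7 blue remain out of 25.
P = 7/25 × 6/24 × 5/23 = 210/13800 = 7/460.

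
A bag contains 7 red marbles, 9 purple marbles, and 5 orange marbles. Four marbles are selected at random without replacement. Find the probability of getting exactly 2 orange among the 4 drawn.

One ordering (orange drawn first) has probability 5/21 × 4/20 × 16/19 × 15/18 = 4800/143640 = 40/1197.
There are C(4,2) = 6 such orderings, each equally likely, so P = 6 × 40/1197 = 80/399.

80/399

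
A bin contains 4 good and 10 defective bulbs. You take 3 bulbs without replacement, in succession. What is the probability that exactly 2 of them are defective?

One ordering (defective drawn first) has probability 10/14 × 9/13 × 4/12 = 360/2184 = 15/91.
There are C(3,2) = 3 such orderings, each equally likely, so P = 3 × 15/91 = 45/91.

45/91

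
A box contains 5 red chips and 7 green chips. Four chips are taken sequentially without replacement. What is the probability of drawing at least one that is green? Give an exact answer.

P(no green) = 5/12 × 4/11 × 3/10 × 2/9 = 120/11880 = 1/99.
P(at least one) = 1 − 1/99 = 98/99.

98/99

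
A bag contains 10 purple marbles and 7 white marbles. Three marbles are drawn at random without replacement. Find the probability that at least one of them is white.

P(no white) = 10/17 × 9/16 × 8/15 = 720/4080 = 3/17.
P(at least one) = 1 − 3/17 = 14/17.

14/17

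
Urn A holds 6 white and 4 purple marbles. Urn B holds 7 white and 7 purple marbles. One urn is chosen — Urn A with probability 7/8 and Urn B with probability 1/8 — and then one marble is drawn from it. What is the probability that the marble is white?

From Urn A: P(white) = 6/10.
From Urn B: P(white) = 7/14.
Total probability = (7/8)(6/10) + (1/8)(7/14) = 47/80.

47/80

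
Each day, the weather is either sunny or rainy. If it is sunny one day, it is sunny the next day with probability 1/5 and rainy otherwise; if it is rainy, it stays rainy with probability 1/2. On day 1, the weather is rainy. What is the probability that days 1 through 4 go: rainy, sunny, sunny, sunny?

1/50

Day 1 is given. For each transition, use the conditional probability from the current state:
P(sunny | rainy) = 1/2; P(sunny | sunny) = 1/5; P(sunny | sunny) = 1/5.
P = 1/2 × 1/5 × 1/5 = 1/50.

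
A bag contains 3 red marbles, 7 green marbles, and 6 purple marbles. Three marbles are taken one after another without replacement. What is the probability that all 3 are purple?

P(all purple) = 6/16 × 5/15 × 4/14 = 120/3360 = 1/28.

1/28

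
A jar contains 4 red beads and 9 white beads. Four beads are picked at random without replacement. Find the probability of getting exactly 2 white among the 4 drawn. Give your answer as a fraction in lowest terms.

216/715

One ordering (white drawn first) has probability 9/13 × 8/12 × 4/11 × 3/10 = 864/17160 = 36/715.
There are C(4,2) = 6 such orderings, each equally likely, so P = 6 × 36/715 = 216/715.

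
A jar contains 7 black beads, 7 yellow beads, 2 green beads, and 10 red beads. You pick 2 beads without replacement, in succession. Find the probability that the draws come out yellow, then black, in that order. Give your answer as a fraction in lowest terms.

Chain rule:
P = 7/26 × 7/25 = 49/650.

49/650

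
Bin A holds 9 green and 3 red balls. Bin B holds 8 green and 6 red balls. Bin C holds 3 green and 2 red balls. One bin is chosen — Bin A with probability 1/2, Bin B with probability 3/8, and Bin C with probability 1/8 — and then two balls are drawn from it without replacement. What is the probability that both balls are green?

From Bin A: P(both green) = (9/12)(8/11) = 6/11.
From Bin B: P(both green) = (8/14)(7/13) = 4/13.
From Bin C: P(both green) = (3/5)(2/4) = 3/10.
Total probability = (1/2)(6/11) + (3/8)(4/13) + (1/8)(3/10) = 4869/11440.

4869/11440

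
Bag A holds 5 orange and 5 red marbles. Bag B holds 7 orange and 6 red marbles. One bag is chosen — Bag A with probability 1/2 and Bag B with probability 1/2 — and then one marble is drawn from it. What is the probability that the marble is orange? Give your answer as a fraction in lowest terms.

27/52

From Bag A: P(orange) = 5/10.
From Bag B: P(orange) = 7/13.
Total probability = (1/2)(5/10) + (1/2)(7/13) = 27/52.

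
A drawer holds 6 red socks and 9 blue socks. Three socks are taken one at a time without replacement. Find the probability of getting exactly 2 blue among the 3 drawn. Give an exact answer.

One ordering (blue drawn first) has probability 9/15 × 8/14 × 6/13 = 432/2730 = 72/455.
There are C(3,2) = 3 such orderings, each equally likely, so P = 3 × 72/455 = 216/455.

216/455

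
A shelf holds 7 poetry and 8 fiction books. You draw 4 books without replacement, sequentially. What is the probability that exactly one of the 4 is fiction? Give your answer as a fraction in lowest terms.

8/39

One ordering (fiction drawn first) has probability 8/15 × 7/14 × 6/13 × 5/12 = 1680/32760 = 2/39.
There are C(4,1) = 4 such orderings, each equally likely, so P = 4 × 2/39 = 8/39.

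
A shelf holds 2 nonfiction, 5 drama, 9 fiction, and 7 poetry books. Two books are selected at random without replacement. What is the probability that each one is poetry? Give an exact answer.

21/253

P(every draw is poetry) = 7/23 × 6/22 = 42/506 = 21/253.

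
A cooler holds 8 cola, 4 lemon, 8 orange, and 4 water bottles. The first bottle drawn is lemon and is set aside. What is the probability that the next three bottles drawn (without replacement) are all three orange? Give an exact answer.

After the first draw, 8 of the remaining 23 bottles are orange.
P = 8/23 × 7/22 × 6/21 = 336/10626 = 8/253.

8/253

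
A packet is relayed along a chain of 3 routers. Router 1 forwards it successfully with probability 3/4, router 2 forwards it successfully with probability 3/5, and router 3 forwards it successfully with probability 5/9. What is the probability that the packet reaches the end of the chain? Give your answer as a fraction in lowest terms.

The events are sequential, so multiply the conditional probabilities:
P = 3/4 × 3/5 × 5/9 = 45/180 = 1/4.

1/4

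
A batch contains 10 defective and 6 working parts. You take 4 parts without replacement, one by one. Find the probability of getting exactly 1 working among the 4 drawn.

36/91

One ordering (working drawn first) has probability 6/16 × 10/15 × 9/14 × 8/13 = 4320/43680 = 9/91.
There are C(4,1) = 4 such orderings, each equally likely, so P = 4 × 9/91 = 36/91.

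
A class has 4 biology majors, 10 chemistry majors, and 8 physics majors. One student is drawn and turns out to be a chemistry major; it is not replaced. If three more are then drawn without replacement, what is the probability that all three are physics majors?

4/95

After the first draw, 8 of the remaining 21 students are physics majors.
P = 8/21 × 7/20 × 6/19 = 336/7980 = 4/95.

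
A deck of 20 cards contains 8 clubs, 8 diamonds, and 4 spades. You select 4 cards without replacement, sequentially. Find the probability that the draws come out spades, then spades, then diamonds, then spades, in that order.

8/4845

Multiply the probability of each draw given the previous ones:
P = 4/20 × 3/19 × 8/18 × 2/17 = 192/116280 = 8/4845.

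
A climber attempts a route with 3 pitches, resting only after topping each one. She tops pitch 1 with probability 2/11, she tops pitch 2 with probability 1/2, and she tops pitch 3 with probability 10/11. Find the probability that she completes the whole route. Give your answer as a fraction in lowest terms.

The events are sequential, so multiply the conditional probabilities:
P = 2/11 × 1/2 × 10/11 = 20/242 = 10/121.

10/121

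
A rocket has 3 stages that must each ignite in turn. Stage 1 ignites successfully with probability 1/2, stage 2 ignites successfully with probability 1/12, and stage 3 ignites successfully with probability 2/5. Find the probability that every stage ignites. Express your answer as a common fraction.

1/60

Each stage is reached only if all earlier stages succeed, so
P = 1/2 × 1/12 × 2/5 = 2/120 = 1/60.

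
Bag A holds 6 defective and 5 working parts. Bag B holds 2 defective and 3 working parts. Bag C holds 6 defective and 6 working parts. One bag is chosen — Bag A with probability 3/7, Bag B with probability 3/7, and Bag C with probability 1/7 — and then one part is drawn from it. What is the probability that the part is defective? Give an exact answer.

367/770

From Bag A: P(defective) = 6/11.
From Bag B: P(defective) = 2/5.
From Bag C: P(defective) = 6/12.
Total probability = (3/7)(6/11) + (3/7)(2/5) + (1/7)(6/12) = 367/770.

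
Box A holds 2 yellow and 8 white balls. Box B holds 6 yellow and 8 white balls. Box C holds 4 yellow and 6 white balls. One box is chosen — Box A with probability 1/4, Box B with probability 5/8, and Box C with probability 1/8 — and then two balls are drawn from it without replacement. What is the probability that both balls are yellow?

4103/32760

From Box A: P(both yellow) = (2/10)(1/9) = 1/45.
From Box B: P(both yellow) = (6/14)(5/13) = 15/91.
From Box C: P(both yellow) = (4/10)(3/9) = 2/15.
Total probability = (1/4)(1/45) + (5/8)(15/91) + (1/8)(2/15) = 4103/32760.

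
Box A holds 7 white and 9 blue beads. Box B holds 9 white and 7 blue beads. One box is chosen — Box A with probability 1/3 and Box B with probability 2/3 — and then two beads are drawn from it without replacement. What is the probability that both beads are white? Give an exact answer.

From Box A: P(both white) = (7/16)(6/15) = 7/40.
From Box B: P(both white) = (9/16)(8/15) = 3/10.
Total probability = (1/3)(7/40) + (2/3)(3/10) = 31/120.

31/120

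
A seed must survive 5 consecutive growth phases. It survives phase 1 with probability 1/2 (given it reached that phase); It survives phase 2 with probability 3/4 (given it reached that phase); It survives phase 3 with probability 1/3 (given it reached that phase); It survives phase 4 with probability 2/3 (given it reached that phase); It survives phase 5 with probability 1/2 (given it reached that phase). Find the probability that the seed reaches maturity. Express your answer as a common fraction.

1/24

Each stage is reached only if all earlier stages succeed, so
P = 1/2 × 3/4 × 1/3 × 2/3 × 1/2 = 6/144 = 1/24.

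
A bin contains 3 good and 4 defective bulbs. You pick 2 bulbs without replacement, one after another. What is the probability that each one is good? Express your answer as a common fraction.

1/7

P = 3/7 × 2/6 = 6/42 = 1/7.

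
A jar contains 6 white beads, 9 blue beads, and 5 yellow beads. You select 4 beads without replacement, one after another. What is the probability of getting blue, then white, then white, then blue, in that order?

Multiply the probability of each draw given the previous ones:
P = 9/20 × 6/19 × 5/18 × 8/17 = 2160/116280 = 6/323.

6/323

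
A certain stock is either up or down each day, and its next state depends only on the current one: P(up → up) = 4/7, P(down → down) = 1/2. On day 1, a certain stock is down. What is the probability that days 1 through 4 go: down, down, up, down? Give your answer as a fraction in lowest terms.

Day 1 is given. For each transition, use the conditional probability from the current state:
P(down | down) = 1/2; P(up | down) = 1/2; P(down | up) = 3/7.
P = 1/2 × 1/2 × 3/7 = 3/28.

3/28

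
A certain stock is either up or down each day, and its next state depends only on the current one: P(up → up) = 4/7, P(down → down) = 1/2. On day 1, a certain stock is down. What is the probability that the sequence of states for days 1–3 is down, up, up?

2/7

Day 1 is given. For each transition, use the conditional probability from the current state:
P(up | down) = 1/2; P(up | up) = 4/7.
P = 1/2 × 4/7 = 4/14 = 2/7.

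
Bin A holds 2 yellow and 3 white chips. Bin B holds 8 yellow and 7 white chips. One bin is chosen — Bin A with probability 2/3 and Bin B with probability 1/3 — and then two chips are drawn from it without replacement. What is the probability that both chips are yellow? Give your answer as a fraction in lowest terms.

7/45

From Bin A: P(both yellow) = (2/5)(1/4) = 1/10.
From Bin B: P(both yellow) = (8/15)(7/14) = 4/15.
Total probability = (2/3)(1/10) + (1/3)(4/15) = 7/45.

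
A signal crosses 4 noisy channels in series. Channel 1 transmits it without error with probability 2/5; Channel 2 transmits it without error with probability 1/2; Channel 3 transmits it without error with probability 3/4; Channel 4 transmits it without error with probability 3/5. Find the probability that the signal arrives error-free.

Multiplying along the chain,
P = 2/5 × 1/2 × 3/4 × 3/5 = 18/200 = 9/100.

9/100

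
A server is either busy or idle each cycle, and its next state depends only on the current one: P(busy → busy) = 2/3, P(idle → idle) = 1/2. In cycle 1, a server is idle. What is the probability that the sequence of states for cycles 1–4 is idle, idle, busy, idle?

Cycle 1 is given. For each transition, use the conditional probability from the current state:
P(idle | idle) = 1/2; P(busy | idle) = 1/2; P(idle | busy) = 1/3.
P = 1/2 × 1/2 × 1/3 = 1/12.

1/12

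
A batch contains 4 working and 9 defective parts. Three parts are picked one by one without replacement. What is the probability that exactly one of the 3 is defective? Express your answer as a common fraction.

One ordering (defective drawn first) has probability 9/13 × 4/12 × 3/11 = 108/1716 = 9/143.
There are C(3,1) = 3 such orderings, each equally likely, so P = 3 × 9/143 = 27/143.

27/143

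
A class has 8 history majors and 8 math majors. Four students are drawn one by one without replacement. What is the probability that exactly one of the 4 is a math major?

One ordering (a math major drawn first) has probability 8/16 × 8/15 × 7/14 × 6/13 = 2688/43680 = 4/65.
There are C(4,1) = 4 such orderings, each equally likely, so P = 4 × 4/65 = 16/65.

16/65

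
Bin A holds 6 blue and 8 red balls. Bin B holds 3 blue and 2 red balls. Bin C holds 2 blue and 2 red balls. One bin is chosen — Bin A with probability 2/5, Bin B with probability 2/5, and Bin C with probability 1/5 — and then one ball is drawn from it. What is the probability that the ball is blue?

179/350

From Bin A: P(blue) = 6/14.
From Bin B: P(blue) = 3/5.
From Bin C: P(blue) = 2/4.
Total probability = (2/5)(6/14) + (2/5)(3/5) + (1/5)(2/4) = 179/350.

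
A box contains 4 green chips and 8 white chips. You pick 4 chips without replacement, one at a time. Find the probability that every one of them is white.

14/99

P(every draw is white) = 8/12 × 7/11 × 6/10 × 5/9 = 1680/11880 = 14/99.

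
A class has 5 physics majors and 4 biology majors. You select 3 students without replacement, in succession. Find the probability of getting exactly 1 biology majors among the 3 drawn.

One ordering (a biology major drawn first) has probability 4/9 × 5/8 × 4/7 = 80/504 = 10/63.
There are C(3,1) = 3 such orderings, each equally likely, so P = 3 × 10/63 = 10/21.

10/21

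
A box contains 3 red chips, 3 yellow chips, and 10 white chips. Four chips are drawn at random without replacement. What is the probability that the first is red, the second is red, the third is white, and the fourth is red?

1/728

Multiply the probability of each draw given the previous ones:
P = 3/16 × 2/15 × 10/14 × 1/13 = 60/43680 = 1/728.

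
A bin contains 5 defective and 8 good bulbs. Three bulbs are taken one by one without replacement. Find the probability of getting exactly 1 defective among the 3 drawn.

One ordering (defective drawn first) has probability 5/13 × 8/12 × 7/11 = 280/1716 = 70/429.
There are C(3,1) = 3 such orderings, each equally likely, so P = 3 × 70/429 = 70/143.

70/143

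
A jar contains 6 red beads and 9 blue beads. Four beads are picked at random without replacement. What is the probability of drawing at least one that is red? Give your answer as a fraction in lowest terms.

P(no red) = 9/15 × 8/14 × 7/13 × 6/12 = 3024/32760 = 6/65.
P(at least one) = 1 − 6/65 = 59/65.

59/65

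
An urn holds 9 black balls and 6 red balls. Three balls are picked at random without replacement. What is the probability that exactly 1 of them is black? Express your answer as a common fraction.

One ordering (black drawn first) has probability 9/15 × 6/14 × 5/13 = 270/2730 = 9/91.
There are C(3,1) = 3 such orderings, each equally likely, so P = 3 × 9/91 = 27/91.

27/91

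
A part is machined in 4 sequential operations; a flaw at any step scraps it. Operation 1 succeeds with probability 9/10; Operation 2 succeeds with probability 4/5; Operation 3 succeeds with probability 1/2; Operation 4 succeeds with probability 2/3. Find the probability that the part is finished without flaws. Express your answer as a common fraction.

Multiplying along the chain,
P = 9/10 × 4/5 × 1/2 × 2/3 = 72/300 = 6/25.

6/25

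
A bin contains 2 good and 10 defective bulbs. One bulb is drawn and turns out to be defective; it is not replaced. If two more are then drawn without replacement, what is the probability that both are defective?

36/55

With the first bulb removed, 9 defective remain out of 11.
P = 9/11 × 8/10 = 72/110 = 36/55.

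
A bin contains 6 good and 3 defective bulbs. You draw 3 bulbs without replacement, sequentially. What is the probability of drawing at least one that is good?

P(no good) = 3/9 × 2/8 × 1/7 = 6/504 = 1/84.
P(at least one) = 1 − 1/84 = 83/84.

83/84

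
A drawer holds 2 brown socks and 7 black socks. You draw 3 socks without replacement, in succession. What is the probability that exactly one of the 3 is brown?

1/2

One ordering (brown drawn first) has probability 2/9 × 7/8 × 6/7 = 84/504 = 1/6.
There are C(3,1) = 3 such orderings, each equally likely, so P = 3 × 1/6 = 1/2.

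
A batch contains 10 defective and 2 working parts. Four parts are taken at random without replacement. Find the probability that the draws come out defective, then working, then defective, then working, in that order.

Multiply the probability of each draw given the previous ones:
P = 10/12 × 2/11 × 9/10 × 1/9 = 180/11880 = 1/66.

1/66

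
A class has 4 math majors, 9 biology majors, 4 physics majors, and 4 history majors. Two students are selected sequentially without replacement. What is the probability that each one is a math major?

1/35

P = 4/21 × 3/20 = 12/420 = 1/35.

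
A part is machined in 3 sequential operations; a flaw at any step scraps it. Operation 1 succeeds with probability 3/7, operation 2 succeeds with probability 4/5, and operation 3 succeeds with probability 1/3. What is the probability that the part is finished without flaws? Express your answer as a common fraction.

The events are sequential, so multiply the conditional probabilities:
P = 3/7 × 4/5 × 1/3 = 12/105 = 4/35.

4/35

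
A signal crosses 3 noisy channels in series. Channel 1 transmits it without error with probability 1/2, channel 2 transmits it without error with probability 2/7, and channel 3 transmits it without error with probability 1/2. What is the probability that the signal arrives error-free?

1/14

Multiplying along the chain,
P = 1/2 × 2/7 × 1/2 = 2/28 = 1/14.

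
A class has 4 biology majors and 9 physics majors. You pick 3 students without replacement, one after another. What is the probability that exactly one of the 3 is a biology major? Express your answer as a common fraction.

One ordering (a biology major drawn first) has probability 4/13 × 9/12 × 8/11 = 288/1716 = 24/143.
There are C(3,1) = 3 such orderings, each equally likely, so P = 3 × 24/143 = 72/143.

72/143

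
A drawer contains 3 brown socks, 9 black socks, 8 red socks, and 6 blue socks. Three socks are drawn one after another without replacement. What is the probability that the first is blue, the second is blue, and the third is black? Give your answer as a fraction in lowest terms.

Chain rule:
P = 6/26 × 5/25 × 9/24 = 270/15600 = 9/520.

9/520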